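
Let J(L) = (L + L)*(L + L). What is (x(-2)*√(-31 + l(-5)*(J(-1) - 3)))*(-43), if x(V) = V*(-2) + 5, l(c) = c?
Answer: -2322*I ≈ -2322.0*I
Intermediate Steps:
J(L) = 4*L² (J(L) = (2*L)*(2*L) = 4*L²)
x(V) = 5 - 2*V (x(V) = -2*V + 5 = 5 - 2*V)
(x(-2)*√(-31 + l(-5)*(J(-1) - 3)))*(-43) = ((5 - 2*(-2))*√(-31 - 5*(4*(-1)² - 3)))*(-43) = ((5 + 4)*√(-31 - 5*(4*1 - 3)))*(-43) = (9*√(-31 - 5*(4 - 3)))*(-43) = (9*√(-31 - 5*1))*(-43) = (9*√(-31 - 5))*(-43) = (9*√(-36))*(-43) = (9*(6*I))*(-43) = (54*I)*(-43) = -2322*I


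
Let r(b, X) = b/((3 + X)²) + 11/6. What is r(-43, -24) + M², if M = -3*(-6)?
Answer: 287299/882 ≈ 325.74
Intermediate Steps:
M = 18
r(b, X) = 11/6 + b/(3 + X)² (r(b, X) = b/(3 + X)² + 11*(⅙) = b/(3 + X)² + 11/6 = 11/6 + b/(3 + X)²)
r(-43, -24) + M² = (11/6 - 43/(3 - 24)²) + 18² = (11/6 - 43/(-21)²) + 324 = (11/6 - 43*1/441) + 324 = (11/6 - 43/441) + 324 = 1531/882 + 324 = 287299/882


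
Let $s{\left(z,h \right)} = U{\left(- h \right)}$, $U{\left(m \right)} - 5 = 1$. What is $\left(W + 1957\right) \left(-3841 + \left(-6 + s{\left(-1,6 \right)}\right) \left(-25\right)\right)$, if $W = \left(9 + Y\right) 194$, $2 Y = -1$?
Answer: $-13850646$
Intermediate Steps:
$U{\left(m \right)} = 6$ ($U{\left(m \right)} = 5 + 1 = 6$)
$Y = - \frac{1}{2}$ ($Y = \frac{1}{2} \left(-1\right) = - \frac{1}{2} \approx -0.5$)
$s{\left(z,h \right)} = 6$
$W = 1649$ ($W = \left(9 - \frac{1}{2}\right) 194 = \frac{17}{2} \cdot 194 = 1649$)
$\left(W + 1957\right) \left(-3841 + \left(-6 + s{\left(-1,6 \right)}\right) \left(-25\right)\right) = \left(1649 + 1957\right) \left(-3841 + \left(-6 + 6\right) \left(-25\right)\right) = 3606 \left(-3841 + 0 \left(-25\right)\right) = 3606 \left(-3841 + 0\right) = 3606 \left(-3841\right) = -13850646$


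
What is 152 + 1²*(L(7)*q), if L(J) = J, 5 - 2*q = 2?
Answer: 325/2 ≈ 162.50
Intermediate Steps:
q = 3/2 (q = 5/2 - ½*2 = 5/2 - 1 = 3/2 ≈ 1.5000)
152 + 1²*(L(7)*q) = 152 + 1²*(7*(3/2)) = 152 + 1*(21/2) = 152 + 21/2 = 325/2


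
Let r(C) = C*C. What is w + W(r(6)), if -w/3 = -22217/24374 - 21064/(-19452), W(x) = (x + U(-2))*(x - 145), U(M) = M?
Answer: -146445313537/39510254 ≈ -3706.5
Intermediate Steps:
r(C) = C²
W(x) = (-145 + x)*(-2 + x) (W(x) = (x - 2)*(x - 145) = (-2 + x)*(-145 + x) = (-145 + x)*(-2 + x))
w = -20312213/39510254 (w = -3*(-22217/24374 - 21064/(-19452)) = -3*(-22217*1/24374 - 21064*(-1/19452)) = -3*(-22217/24374 + 5266/4863) = -3*20312213/118530762 = -20312213/39510254 ≈ -0.51410)
w + W(r(6)) = -20312213/39510254 + (290 + (6²)² - 147*6²) = -20312213/39510254 + (290 + 36² - 147*36) = -20312213/39510254 + (290 + 1296 - 5292) = -20312213/39510254 - 3706 = -146445313537/39510254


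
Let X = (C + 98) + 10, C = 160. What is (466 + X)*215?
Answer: 157810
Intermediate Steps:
X = 268 (X = (160 + 98) + 10 = 258 + 10 = 268)
(466 + X)*215 = (466 + 268)*215 = 734*215 = 157810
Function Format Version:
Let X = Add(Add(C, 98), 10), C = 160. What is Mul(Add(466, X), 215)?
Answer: 157810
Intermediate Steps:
X = 268 (X = Add(Add(160, 98), 10) = Add(258, 10) = 268)
Mul(Add(466, X), 215) = Mul(Add(466, 268), 215) = Mul(734, 215) = 157810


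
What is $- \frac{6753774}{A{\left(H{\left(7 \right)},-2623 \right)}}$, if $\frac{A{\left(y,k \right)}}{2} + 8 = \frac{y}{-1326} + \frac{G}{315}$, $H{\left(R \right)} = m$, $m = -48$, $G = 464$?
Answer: $\frac{235081988505}{451856} \approx 5.2026 \cdot 10^{5}$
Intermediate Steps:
$H{\left(R \right)} = -48$
$A{\left(y,k \right)} = - \frac{4112}{315} - \frac{y}{663}$ ($A{\left(y,k \right)} = -16 + 2 \left(\frac{y}{-1326} + \frac{464}{315}\right) = -16 + 2 \left(y \left(- \frac{1}{1326}\right) + 464 \cdot \frac{1}{315}\right) = -16 + 2 \left(- \frac{y}{1326} + \frac{464}{315}\right) = -16 + 2 \left(\frac{464}{315} - \frac{y}{1326}\right) = -16 - \left(- \frac{928}{315} + \frac{y}{663}\right) = - \frac{4112}{315} - \frac{y}{663}$)
$- \frac{6753774}{A{\left(H{\left(7 \right)},-2623 \right)}} = - \frac{6753774}{- \frac{4112}{315} - - \frac{16}{221}} = - \frac{6753774}{- \frac{4112}{315} + \frac{16}{221}} = - \frac{6753774}{- \frac{903712}{69615}} = \left(-6753774\right) \left(- \frac{69615}{903712}\right) = \frac{235081988505}{451856}$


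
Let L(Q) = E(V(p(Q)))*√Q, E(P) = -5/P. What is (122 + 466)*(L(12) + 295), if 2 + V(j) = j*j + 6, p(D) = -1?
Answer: 173460 - 1176*√3 ≈ 1.7142e+5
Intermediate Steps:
V(j) = 4 + j² (V(j) = -2 + (j*j + 6) = -2 + (j² + 6) = -2 + (6 + j²) = 4 + j²)
L(Q) = -√Q (L(Q) = (-5/(4 + (-1)²))*√Q = (-5/(4 + 1))*√Q = (-5/5)*√Q = (-5*⅕)*√Q = -√Q)
(122 + 466)*(L(12) + 295) = (122 + 466)*(-√12 + 295) = 588*(-2*√3 + 295) = 588*(295 - 2*√3) = 173460 - 1176*√3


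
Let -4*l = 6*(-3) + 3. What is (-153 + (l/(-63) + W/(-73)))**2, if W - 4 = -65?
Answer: 871304632969/37601424 ≈ 23172.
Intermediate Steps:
W = -61 (W = 4 - 65 = -61)
l = 15/4 (l = -(6*(-3) + 3)/4 = -(-18 + 3)/4 = -1/4*(-15) = 15/4 ≈ 3.7500)
(-153 + (l/(-63) + W/(-73)))**2 = (-153 + ((15/4)/(-63) - 61/(-73)))**2 = (-153 + ((15/4)*(-1/63) - 61*(-1/73)))**2 = (-153 + (-5/84 + 61/73))**2 = (-153 + 4759/6132)**2 = (-933437/6132)**2 = 871304632969/37601424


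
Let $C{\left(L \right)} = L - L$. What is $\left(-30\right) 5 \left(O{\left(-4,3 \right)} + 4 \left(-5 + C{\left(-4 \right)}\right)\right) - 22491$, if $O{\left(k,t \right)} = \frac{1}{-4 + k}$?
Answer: $- \frac{77889}{4} \approx -19472.0$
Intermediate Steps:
$C{\left(L \right)} = 0$
$\left(-30\right) 5 \left(O{\left(-4,3 \right)} + 4 \left(-5 + C{\left(-4 \right)}\right)\right) - 22491 = \left(-30\right) 5 \left(\frac{1}{-4 - 4} + 4 \left(-5 + 0\right)\right) - 22491 = - 150 \left(\frac{1}{-8} + 4 \left(-5\right)\right) - 22491 = - 150 \left(- \frac{1}{8} - 20\right) - 22491 = \left(-150\right) \left(- \frac{161}{8}\right) - 22491 = \frac{12075}{4} - 22491 = - \frac{77889}{4}$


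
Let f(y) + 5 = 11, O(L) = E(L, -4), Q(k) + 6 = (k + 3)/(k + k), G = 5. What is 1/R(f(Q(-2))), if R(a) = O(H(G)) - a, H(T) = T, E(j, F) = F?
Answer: -⅒ ≈ -0.10000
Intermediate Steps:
Q(k) = -6 + (3 + k)/(2*k) (Q(k) = -6 + (k + 3)/(k + k) = -6 + (3 + k)/((2*k)) = -6 + (3 + k)*(1/(2*k)) = -6 + (3 + k)/(2*k))
O(L) = -4
f(y) = 6 (f(y) = -5 + 11 = 6)
R(a) = -4 - a
1/R(f(Q(-2))) = 1/(-4 - 1*6) = 1/(-4 - 6) = 1/(-10) = -⅒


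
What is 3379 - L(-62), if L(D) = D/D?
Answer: 3378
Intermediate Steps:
L(D) = 1
3379 - L(-62) = 3379 - 1*1 = 3379 - 1 = 3378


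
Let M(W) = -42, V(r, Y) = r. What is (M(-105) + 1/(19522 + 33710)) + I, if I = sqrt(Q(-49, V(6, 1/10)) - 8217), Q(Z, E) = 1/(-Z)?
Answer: -2235743/53232 + 2*I*sqrt(100658)/7 ≈ -42.0 + 90.648*I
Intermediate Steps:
Q(Z, E) = -1/Z (Q(Z, E) = 1*(-1/Z) = -1/Z)
I = 2*I*sqrt(100658)/7 (I = sqrt(-1/(-49) - 8217) = sqrt(-1*(-1/49) - 8217) = sqrt(1/49 - 8217) = sqrt(-402632/49) = 2*I*sqrt(100658)/7 ≈ 90.648*I)
(M(-105) + 1/(19522 + 33710)) + I = (-42 + 1/(19522 + 33710)) + 2*I*sqrt(100658)/7 = (-42 + 1/53232) + 2*I*sqrt(100658)/7 = -2235743/53232 + 2*I*sqrt(100658)/7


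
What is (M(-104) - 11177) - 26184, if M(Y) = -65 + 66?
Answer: -37360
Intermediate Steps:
M(Y) = 1
(M(-104) - 11177) - 26184 = (1 - 11177) - 26184 = -11176 - 26184 = -37360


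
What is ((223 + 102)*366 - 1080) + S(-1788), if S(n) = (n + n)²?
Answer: 12905646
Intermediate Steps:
S(n) = 4*n² (S(n) = (2*n)² = 4*n²)
((223 + 102)*366 - 1080) + S(-1788) = ((223 + 102)*366 - 1080) + 4*(-1788)² = (325*366 - 1080) + 4*3196944 = (118950 - 1080) + 12787776 = 117870 + 12787776 = 12905646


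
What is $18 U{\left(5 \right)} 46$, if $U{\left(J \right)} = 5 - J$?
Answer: $0$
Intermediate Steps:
$18 U{\left(5 \right)} 46 = 18 \left(5 - 5\right) 46 = 18 \cdot 0 \cdot 46 = 0 \cdot 46 = 0$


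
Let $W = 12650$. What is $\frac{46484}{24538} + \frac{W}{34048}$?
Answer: $\frac{473273233}{208867456} \approx 2.2659$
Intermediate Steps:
$\frac{46484}{24538} + \frac{W}{34048} = \frac{46484}{24538} + \frac{12650}{34048} = 46484 \cdot \frac{1}{24538} + 12650 \cdot \frac{1}{34048} = \frac{23242}{12269} + \frac{6325}{17024} = \frac{473273233}{208867456}$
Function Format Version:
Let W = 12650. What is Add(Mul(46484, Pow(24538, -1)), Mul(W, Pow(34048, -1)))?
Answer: Rational(473273233, 208867456) ≈ 2.2659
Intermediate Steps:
Add(Mul(46484, Pow(24538, -1)), Mul(W, Pow(34048, -1))) = Add(Mul(46484, Pow(24538, -1)), Mul(12650, Pow(34048, -1))) = Add(Mul(46484, Rational(1, 24538)), Mul(12650, Rational(1, 34048))) = Add(Rational(23242, 12269), Rational(6325, 17024)) = Rational(473273233, 208867456)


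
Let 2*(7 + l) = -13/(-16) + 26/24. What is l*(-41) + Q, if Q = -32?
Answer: 20749/96 ≈ 216.14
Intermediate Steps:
l = -581/96 (l = -7 + (-13/(-16) + 26/24)/2 = -7 + (-13*(-1/16) + 26*(1/24))/2 = -7 + (13/16 + 13/12)/2 = -7 + (½)*(91/48) = -7 + 91/96 = -581/96 ≈ -6.0521)
l*(-41) + Q = -581/96*(-41) - 32 = 23821/96 - 32 = 20749/96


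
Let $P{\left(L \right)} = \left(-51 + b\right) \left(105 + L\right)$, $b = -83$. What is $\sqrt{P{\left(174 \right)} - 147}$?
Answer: $i \sqrt{37533} \approx 193.73 i$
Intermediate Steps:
$P{\left(L \right)} = -14070 - 134 L$ ($P{\left(L \right)} = \left(-51 - 83\right) \left(105 + L\right) = - 134 \left(105 + L\right) = -14070 - 134 L$)
$\sqrt{P{\left(174 \right)} - 147} = \sqrt{\left(-14070 - 23316\right) - 147} = \sqrt{-37386 - 147} = \sqrt{-37533} = i \sqrt{37533}$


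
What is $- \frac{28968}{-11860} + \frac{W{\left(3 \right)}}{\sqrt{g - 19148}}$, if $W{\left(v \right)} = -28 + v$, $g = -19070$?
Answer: $\frac{7242}{2965} + \frac{25 i \sqrt{38218}}{38218} \approx 2.4425 + 0.12788 i$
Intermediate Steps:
$- \frac{28968}{-11860} + \frac{W{\left(3 \right)}}{\sqrt{g - 19148}} = - \frac{28968}{-11860} + \frac{-28 + 3}{\sqrt{-19070 - 19148}} = \left(-28968\right) \left(- \frac{1}{11860}\right) - \frac{25}{\sqrt{-38218}} = \frac{7242}{2965} - \frac{25}{i \sqrt{38218}} = \frac{7242}{2965} - 25 \left(- \frac{i \sqrt{38218}}{38218}\right) = \frac{7242}{2965} + \frac{25 i \sqrt{38218}}{38218}$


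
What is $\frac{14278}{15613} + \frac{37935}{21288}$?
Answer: $\frac{298743073}{110789848} \approx 2.6965$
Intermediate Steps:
$\frac{14278}{15613} + \frac{37935}{21288} = 14278 \cdot \frac{1}{15613} + 37935 \cdot \frac{1}{21288} = \frac{14278}{15613} + \frac{12645}{7096} = \frac{298743073}{110789848}$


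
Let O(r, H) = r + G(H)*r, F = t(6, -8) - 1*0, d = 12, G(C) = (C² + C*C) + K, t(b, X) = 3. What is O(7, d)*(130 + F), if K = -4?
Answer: 265335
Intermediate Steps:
G(C) = -4 + 2*C² (G(C) = (C² + C*C) - 4 = (C² + C²) - 4 = 2*C² - 4 = -4 + 2*C²)
F = 3 (F = 3 - 1*0 = 3 + 0 = 3)
O(r, H) = r + r*(-4 + 2*H²) (O(r, H) = r + (-4 + 2*H²)*r = r + r*(-4 + 2*H²))
O(7, d)*(130 + F) = (7*(-3 + 2*12²))*(130 + 3) = (7*(-3 + 2*144))*133 = (7*(-3 + 288))*133 = (7*285)*133 = 1995*133 = 265335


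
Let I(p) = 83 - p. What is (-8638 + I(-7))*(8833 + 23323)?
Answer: -274869488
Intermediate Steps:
(-8638 + I(-7))*(8833 + 23323) = (-8638 + (83 - 1*(-7)))*(8833 + 23323) = (-8638 + (83 + 7))*32156 = (-8638 + 90)*32156 = -8548*32156 = -274869488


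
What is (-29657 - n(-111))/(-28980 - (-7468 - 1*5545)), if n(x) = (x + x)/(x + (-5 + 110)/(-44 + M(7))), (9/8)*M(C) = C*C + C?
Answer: 6817423/3670129 ≈ 1.8575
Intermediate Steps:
M(C) = 8*C/9 + 8*C²/9 (M(C) = 8*(C*C + C)/9 = 8*(C² + C)/9 = 8*(C + C²)/9 = 8*C/9 + 8*C²/9)
n(x) = 2*x/(945/52 + x) (n(x) = (x + x)/(x + (-5 + 110)/(-44 + (8/9)*7*(1 + 7))) = (2*x)/(x + 105/(-44 + (8/9)*7*8)) = (2*x)/(x + 105/(-44 + 448/9)) = (2*x)/(x + 105/(52/9)) = (2*x)/(x + 105*(9/52)) = (2*x)/(x + 945/52) = (2*x)/(945/52 + x) = 2*x/(945/52 + x))
(-29657 - n(-111))/(-28980 - (-7468 - 1*5545)) = (-29657 - 104*(-111)/(945 + 52*(-111)))/(-28980 - (-7468 - 1*5545)) = (-29657 - 104*(-111)/(945 - 5772))/(-28980 - (-7468 - 5545)) = (-29657 - 104*(-111)/(-4827))/(-28980 - 1*(-13013)) = (-29657 - 104*(-111)*(-1)/4827)/(-28980 + 13013) = (-29657 - 1*3848/1609)/(-15967) = (-29657 - 3848/1609)*(-1/15967) = -47721961/1609*(-1/15967) = 6817423/3670129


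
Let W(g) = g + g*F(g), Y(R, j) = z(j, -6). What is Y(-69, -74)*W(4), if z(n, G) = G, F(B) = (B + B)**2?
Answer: -1560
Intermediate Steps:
F(B) = 4*B**2 (F(B) = (2*B)**2 = 4*B**2)
Y(R, j) = -6
W(g) = g + 4*g**3 (W(g) = g + g*(4*g**2) = g + 4*g**3)
Y(-69, -74)*W(4) = -6*(4 + 4*4**3) = -6*(4 + 4*64) = -6*(4 + 256) = -6*260 = -1560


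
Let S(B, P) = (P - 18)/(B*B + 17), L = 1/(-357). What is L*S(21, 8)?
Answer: 5/81753 ≈ 6.1160e-5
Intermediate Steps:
L = -1/357 ≈ -0.0028011
S(B, P) = (-18 + P)/(17 + B²) (S(B, P) = (-18 + P)/(B² + 17) = (-18 + P)/(17 + B²))
L*S(21, 8) = -(-18 + 8)/(357*(17 + 21²)) = -(-10)/(357*(17 + 441)) = -(-10)/(357*458) = -(-10)/163506 = -1/357*(-5/229) = 5/81753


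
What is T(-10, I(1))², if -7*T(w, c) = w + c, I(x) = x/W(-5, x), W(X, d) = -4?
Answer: 1681/784 ≈ 2.1441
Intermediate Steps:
I(x) = -x/4 (I(x) = x/(-4) = x*(-¼) = -x/4)
T(w, c) = -c/7 - w/7 (T(w, c) = -(w + c)/7 = -(c + w)/7 = -c/7 - w/7)
T(-10, I(1))² = (-(-1)/28 - ⅐*(-10))² = (-⅐*(-¼) + 10/7)² = (1/28 + 10/7)² = (41/28)² = 1681/784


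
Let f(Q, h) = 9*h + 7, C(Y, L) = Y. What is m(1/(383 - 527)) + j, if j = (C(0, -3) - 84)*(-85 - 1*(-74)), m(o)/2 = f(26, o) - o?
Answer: 8441/9 ≈ 937.89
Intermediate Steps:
f(Q, h) = 7 + 9*h
m(o) = 14 + 16*o (m(o) = 2*((7 + 9*o) - o) = 2*(7 + 8*o) = 14 + 16*o)
j = 924 (j = (0 - 84)*(-85 - 1*(-74)) = -84*(-85 + 74) = -84*(-11) = 924)
m(1/(383 - 527)) + j = (14 + 16/(383 - 527)) + 924 = (14 + 16/(-144)) + 924 = (14 + 16*(-1/144)) + 924 = (14 - ⅑) + 924 = 125/9 + 924 = 8441/9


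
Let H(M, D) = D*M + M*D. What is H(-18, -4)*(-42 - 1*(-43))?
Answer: 144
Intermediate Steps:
H(M, D) = 2*D*M (H(M, D) = D*M + D*M = 2*D*M)
H(-18, -4)*(-42 - 1*(-43)) = (2*(-4)*(-18))*(-42 - 1*(-43)) = 144*(-42 + 43) = 144*1 = 144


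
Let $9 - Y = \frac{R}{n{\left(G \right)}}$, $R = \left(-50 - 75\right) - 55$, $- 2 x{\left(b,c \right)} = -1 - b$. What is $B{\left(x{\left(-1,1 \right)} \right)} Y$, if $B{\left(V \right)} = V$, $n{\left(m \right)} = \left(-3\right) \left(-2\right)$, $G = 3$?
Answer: $0$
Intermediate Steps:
$n{\left(m \right)} = 6$
$x{\left(b,c \right)} = \frac{1}{2} + \frac{b}{2}$ ($x{\left(b,c \right)} = - \frac{-1 - b}{2} = \frac{1}{2} + \frac{b}{2}$)
$R = -180$ ($R = -125 - 55 = -180$)
$Y = 39$ ($Y = 9 - - \frac{180}{6} = 9 - \left(-180\right) \frac{1}{6} = 9 - -30 = 9 + 30 = 39$)
$B{\left(x{\left(-1,1 \right)} \right)} Y = \left(\frac{1}{2} + \frac{1}{2} \left(-1\right)\right) 39 = \left(\frac{1}{2} - \frac{1}{2}\right) 39 = 0 \cdot 39 = 0$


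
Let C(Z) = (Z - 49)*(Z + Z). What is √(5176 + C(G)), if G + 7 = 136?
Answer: 2*√6454 ≈ 160.67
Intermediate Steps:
G = 129 (G = -7 + 136 = 129)
C(Z) = 2*Z*(-49 + Z) (C(Z) = (-49 + Z)*(2*Z) = 2*Z*(-49 + Z))
√(5176 + C(G)) = √(5176 + 2*129*(-49 + 129)) = √(5176 + 2*129*80) = √(5176 + 20640) = √25816 = 2*√6454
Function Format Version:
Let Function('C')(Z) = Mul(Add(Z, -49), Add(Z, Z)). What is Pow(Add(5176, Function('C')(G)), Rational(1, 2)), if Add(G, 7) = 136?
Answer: Mul(2, Pow(6454, Rational(1, 2))) ≈ 160.67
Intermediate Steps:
G = 129 (G = Add(-7, 136) = 129)
Function('C')(Z) = Mul(2, Z, Add(-49, Z)) (Function('C')(Z) = Mul(Add(-49, Z), Mul(2, Z)) = Mul(2, Z, Add(-49, Z)))
Pow(Add(5176, Function('C')(G)), Rational(1, 2)) = Pow(Add(5176, Mul(2, 129, Add(-49, 129))), Rational(1, 2)) = Pow(Add(5176, Mul(2, 129, 80)), Rational(1, 2)) = Pow(Add(5176, 20640), Rational(1, 2)) = Pow(25816, Rational(1, 2)) = Mul(2, Pow(6454, Rational(1, 2)))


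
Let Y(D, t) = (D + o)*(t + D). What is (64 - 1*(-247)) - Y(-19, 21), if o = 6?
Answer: 337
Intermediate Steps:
Y(D, t) = (6 + D)*(D + t) (Y(D, t) = (D + 6)*(t + D) = (6 + D)*(D + t))
(64 - 1*(-247)) - Y(-19, 21) = (64 - 1*(-247)) - ((-19)**2 + 6*(-19) + 6*21 - 19*21) = (64 + 247) - (361 - 114 + 126 - 399) = 311 - 1*(-26) = 311 + 26 = 337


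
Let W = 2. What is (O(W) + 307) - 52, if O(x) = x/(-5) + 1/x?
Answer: 2551/10 ≈ 255.10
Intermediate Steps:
O(x) = 1/x - x/5 (O(x) = x*(-1/5) + 1/x = -x/5 + 1/x = 1/x - x/5)
(O(W) + 307) - 52 = ((1/2 - 1/5*2) + 307) - 52 = ((1/2 - 2/5) + 307) - 52 = (1/10 + 307) - 52 = 3071/10 - 52 = 2551/10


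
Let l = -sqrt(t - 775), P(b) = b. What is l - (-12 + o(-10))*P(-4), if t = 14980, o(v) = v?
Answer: -88 - sqrt(14205) ≈ -207.18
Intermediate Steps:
l = -sqrt(14205) (l = -sqrt(14980 - 775) = -sqrt(14205) ≈ -119.18)
l - (-12 + o(-10))*P(-4) = -sqrt(14205) - (-12 - 10)*(-4) = -sqrt(14205) - (-22)*(-4) = -sqrt(14205) - 1*88 = -sqrt(14205) - 88 = -88 - sqrt(14205)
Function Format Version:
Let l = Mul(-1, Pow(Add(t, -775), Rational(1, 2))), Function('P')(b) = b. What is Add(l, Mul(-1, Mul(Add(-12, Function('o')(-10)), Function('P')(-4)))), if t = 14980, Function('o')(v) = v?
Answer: Add(-88, Mul(-1, Pow(14205, Rational(1, 2)))) ≈ -207.18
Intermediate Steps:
l = Mul(-1, Pow(14205, Rational(1, 2))) (l = Mul(-1, Pow(Add(14980, -775), Rational(1, 2))) = Mul(-1, Pow(14205, Rational(1, 2))) ≈ -119.18)
Add(l, Mul(-1, Mul(Add(-12, Function('o')(-10)), Function('P')(-4)))) = Add(Mul(-1, Pow(14205, Rational(1, 2))), Mul(-1, Mul(Add(-12, -10), -4))) = Add(Mul(-1, Pow(14205, Rational(1, 2))), Mul(-1, Mul(-22, -4))) = Add(Mul(-1, Pow(14205, Rational(1, 2))), Mul(-1, 88)) = Add(Mul(-1, Pow(14205, Rational(1, 2))), -88) = Add(-88, Mul(-1, Pow(14205, Rational(1, 2))))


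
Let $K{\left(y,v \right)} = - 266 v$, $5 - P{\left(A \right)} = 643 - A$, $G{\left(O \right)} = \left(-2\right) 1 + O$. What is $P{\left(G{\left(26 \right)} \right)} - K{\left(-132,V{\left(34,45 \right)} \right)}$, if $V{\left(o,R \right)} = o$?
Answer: $8430$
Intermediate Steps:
$G{\left(O \right)} = -2 + O$
$P{\left(A \right)} = -638 + A$ ($P{\left(A \right)} = 5 - \left(643 - A\right) = 5 + \left(-643 + A\right) = -638 + A$)
$P{\left(G{\left(26 \right)} \right)} - K{\left(-132,V{\left(34,45 \right)} \right)} = \left(-638 + \left(-2 + 26\right)\right) - \left(-266\right) 34 = \left(-638 + 24\right) - -9044 = -614 + 9044 = 8430$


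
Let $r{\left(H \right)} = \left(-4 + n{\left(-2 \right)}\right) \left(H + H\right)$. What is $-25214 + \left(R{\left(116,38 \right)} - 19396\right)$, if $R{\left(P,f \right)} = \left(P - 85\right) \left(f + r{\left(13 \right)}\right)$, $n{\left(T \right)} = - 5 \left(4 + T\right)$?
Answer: $-54716$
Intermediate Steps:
$n{\left(T \right)} = -20 - 5 T$
$r{\left(H \right)} = - 28 H$ ($r{\left(H \right)} = \left(-4 - 10\right) \left(H + H\right) = \left(-4 + \left(-20 + 10\right)\right) 2 H = \left(-4 - 10\right) 2 H = - 14 \cdot 2 H = - 28 H$)
$R{\left(P,f \right)} = \left(-364 + f\right) \left(-85 + P\right)$ ($R{\left(P,f \right)} = \left(P - 85\right) \left(f - 364\right) = \left(-85 + P\right) \left(f - 364\right) = \left(-85 + P\right) \left(-364 + f\right) = \left(-364 + f\right) \left(-85 + P\right)$)
$-25214 + \left(R{\left(116,38 \right)} - 19396\right) = -25214 + \left(\left(30940 - 42224 - 3230 + 116 \cdot 38\right) - 19396\right) = -25214 + \left(\left(30940 - 42224 - 3230 + 4408\right) - 19396\right) = -25214 - 29502 = -54716$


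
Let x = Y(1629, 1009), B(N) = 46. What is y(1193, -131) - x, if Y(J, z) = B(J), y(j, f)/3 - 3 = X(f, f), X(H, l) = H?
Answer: -430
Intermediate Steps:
y(j, f) = 9 + 3*f
Y(J, z) = 46
x = 46
y(1193, -131) - x = (9 + 3*(-131)) - 1*46 = (9 - 393) - 46 = -384 - 46 = -430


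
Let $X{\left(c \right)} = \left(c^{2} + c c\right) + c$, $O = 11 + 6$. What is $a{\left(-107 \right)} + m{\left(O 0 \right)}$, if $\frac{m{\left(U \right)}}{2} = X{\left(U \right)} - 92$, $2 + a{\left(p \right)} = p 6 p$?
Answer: $68508$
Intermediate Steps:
$a{\left(p \right)} = -2 + 6 p^{2}$ ($a{\left(p \right)} = -2 + p 6 p = -2 + 6 p p = -2 + 6 p^{2}$)
$O = 17$
$X{\left(c \right)} = c + 2 c^{2}$ ($X{\left(c \right)} = \left(c^{2} + c^{2}\right) + c = 2 c^{2} + c = c + 2 c^{2}$)
$m{\left(U \right)} = -184 + 2 U \left(1 + 2 U\right)$ ($m{\left(U \right)} = 2 \left(U \left(1 + 2 U\right) - 92\right) = 2 \left(-92 + U \left(1 + 2 U\right)\right) = -184 + 2 U \left(1 + 2 U\right)$)
$a{\left(-107 \right)} + m{\left(O 0 \right)} = \left(-2 + 6 \left(-107\right)^{2}\right) - \left(184 - 2 \cdot 17 \cdot 0 \left(1 + 2 \cdot 17 \cdot 0\right)\right) = \left(-2 + 6 \cdot 11449\right) - \left(184 + 0 \left(1 + 2 \cdot 0\right)\right) = \left(-2 + 68694\right) - \left(184 + 0 \left(1 + 0\right)\right) = 68692 - \left(184 + 0 \cdot 1\right) = 68692 + \left(-184 + 0\right) = 68692 - 184 = 68508$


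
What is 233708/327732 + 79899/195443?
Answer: 17965512928/16013231319 ≈ 1.1219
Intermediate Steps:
233708/327732 + 79899/195443 = 233708*(1/327732) + 79899*(1/195443) = 58427/81933 + 79899/195443 = 17965512928/16013231319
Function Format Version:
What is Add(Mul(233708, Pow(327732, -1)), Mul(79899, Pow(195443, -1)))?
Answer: Rational(17965512928, 16013231319) ≈ 1.1219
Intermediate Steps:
Add(Mul(233708, Pow(327732, -1)), Mul(79899, Pow(195443, -1))) = Add(Mul(233708, Rational(1, 327732)), Mul(79899, Rational(1, 195443))) = Add(Rational(58427, 81933), Rational(79899, 195443)) = Rational(17965512928, 16013231319)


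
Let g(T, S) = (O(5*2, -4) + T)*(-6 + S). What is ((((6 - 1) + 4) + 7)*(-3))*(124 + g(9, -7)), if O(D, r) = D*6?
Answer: 37104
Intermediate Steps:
O(D, r) = 6*D
g(T, S) = (-6 + S)*(60 + T) (g(T, S) = (6*(5*2) + T)*(-6 + S) = (6*10 + T)*(-6 + S) = (60 + T)*(-6 + S) = (-6 + S)*(60 + T))
((((6 - 1) + 4) + 7)*(-3))*(124 + g(9, -7)) = ((((6 - 1) + 4) + 7)*(-3))*(124 + (-360 - 6*9 + 60*(-7) - 7*9)) = (((5 + 4) + 7)*(-3))*(124 + (-360 - 54 - 420 - 63)) = ((9 + 7)*(-3))*(124 - 897) = (16*(-3))*(-773) = -48*(-773) = 37104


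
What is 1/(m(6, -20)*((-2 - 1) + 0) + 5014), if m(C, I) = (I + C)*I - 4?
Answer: 1/4186 ≈ 0.00023889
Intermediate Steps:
m(C, I) = -4 + I*(C + I) (m(C, I) = (C + I)*I - 4 = I*(C + I) - 4 = -4 + I*(C + I))
1/(m(6, -20)*((-2 - 1) + 0) + 5014) = 1/((-4 + (-20)**2 + 6*(-20))*((-2 - 1) + 0) + 5014) = 1/((-4 + 400 - 120)*(-3 + 0) + 5014) = 1/(276*(-3) + 5014) = 1/(-828 + 5014) = 1/4186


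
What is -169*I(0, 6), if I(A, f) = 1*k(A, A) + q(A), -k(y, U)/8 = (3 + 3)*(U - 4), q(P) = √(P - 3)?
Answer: -32448 - 169*I*√3 ≈ -32448.0 - 292.72*I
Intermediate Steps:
q(P) = √(-3 + P)
k(y, U) = 192 - 48*U (k(y, U) = -8*(3 + 3)*(U - 4) = -48*(-4 + U) = -8*(-24 + 6*U) = 192 - 48*U)
I(A, f) = 192 + √(-3 + A) - 48*A (I(A, f) = 1*(192 - 48*A) + √(-3 + A) = (192 - 48*A) + √(-3 + A) = 192 + √(-3 + A) - 48*A)
-169*I(0, 6) = -169*(192 + √(-3 + 0) - 48*0) = -169*(192 + √(-3) + 0) = -169*(192 + I*√3 + 0) = -169*(192 + I*√3) = -32448 - 169*I*√3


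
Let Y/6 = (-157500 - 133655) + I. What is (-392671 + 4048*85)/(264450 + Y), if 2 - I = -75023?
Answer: 16197/344110 ≈ 0.047069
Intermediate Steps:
I = 75025 (I = 2 - 1*(-75023) = 2 + 75023 = 75025)
Y = -1296780 (Y = 6*((-157500 - 133655) + 75025) = 6*(-291155 + 75025) = 6*(-216130) = -1296780)
(-392671 + 4048*85)/(264450 + Y) = (-392671 + 4048*85)/(264450 - 1296780) = (-392671 + 344080)/(-1032330) = -48591*(-1/1032330) = 16197/344110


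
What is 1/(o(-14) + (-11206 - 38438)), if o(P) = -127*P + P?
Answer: -1/47880 ≈ -2.0886e-5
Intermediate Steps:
o(P) = -126*P
1/(o(-14) + (-11206 - 38438)) = 1/(-126*(-14) + (-11206 - 38438)) = 1/(1764 - 49644) = 1/(-47880) = -1/47880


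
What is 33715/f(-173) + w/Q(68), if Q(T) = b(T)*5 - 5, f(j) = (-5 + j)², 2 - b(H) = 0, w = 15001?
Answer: 475460259/158420 ≈ 3001.3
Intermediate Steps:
b(H) = 2 (b(H) = 2 - 1*0 = 2 + 0 = 2)
Q(T) = 5 (Q(T) = 2*5 - 5 = 10 - 5 = 5)
33715/f(-173) + w/Q(68) = 33715/((-5 - 173)²) + 15001/5 = 33715/((-178)²) + 15001*(⅕) = 33715/31684 + 15001/5 = 475460259/158420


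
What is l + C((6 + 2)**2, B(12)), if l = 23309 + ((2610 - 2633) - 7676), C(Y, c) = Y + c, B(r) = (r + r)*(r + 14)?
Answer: 16298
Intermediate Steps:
B(r) = 2*r*(14 + r) (B(r) = (2*r)*(14 + r) = 2*r*(14 + r))
l = 15610 (l = 23309 + (-23 - 7676) = 23309 - 7699 = 15610)
l + C((6 + 2)**2, B(12)) = 15610 + ((6 + 2)**2 + 2*12*(14 + 12)) = 15610 + (8**2 + 2*12*26) = 15610 + (64 + 624) = 15610 + 688 = 16298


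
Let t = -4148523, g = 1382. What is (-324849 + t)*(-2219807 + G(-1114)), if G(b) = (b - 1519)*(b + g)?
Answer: 13086630590772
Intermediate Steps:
G(b) = (-1519 + b)*(1382 + b) (G(b) = (b - 1519)*(b + 1382) = (-1519 + b)*(1382 + b))
(-324849 + t)*(-2219807 + G(-1114)) = (-324849 - 4148523)*(-2219807 + (-2099258 + (-1114)² - 137*(-1114))) = -4473372*(-2219807 + (-2099258 + 1240996 + 152618)) = -4473372*(-2219807 - 705644) = -4473372*(-2925451) = 13086630590772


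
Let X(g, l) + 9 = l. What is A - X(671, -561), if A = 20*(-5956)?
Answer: -118550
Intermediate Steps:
A = -119120
X(g, l) = -9 + l
A - X(671, -561) = -119120 - (-9 - 561) = -119120 - 1*(-570) = -119120 + 570 = -118550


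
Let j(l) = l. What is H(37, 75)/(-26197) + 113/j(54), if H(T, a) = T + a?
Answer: 2954213/1414638 ≈ 2.0883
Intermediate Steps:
H(37, 75)/(-26197) + 113/j(54) = (37 + 75)/(-26197) + 113/54 = 112*(-1/26197) + 113*(1/54) = -112/26197 + 113/54 = 2954213/1414638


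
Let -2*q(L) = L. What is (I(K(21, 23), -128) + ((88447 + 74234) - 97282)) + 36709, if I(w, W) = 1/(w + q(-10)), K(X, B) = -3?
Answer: 204217/2 ≈ 1.0211e+5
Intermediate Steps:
q(L) = -L/2
I(w, W) = 1/(5 + w) (I(w, W) = 1/(w - 1/2*(-10)) = 1/(w + 5) = 1/(5 + w))
(I(K(21, 23), -128) + ((88447 + 74234) - 97282)) + 36709 = (1/(5 - 3) + ((88447 + 74234) - 97282)) + 36709 = (1/2 + (162681 - 97282)) + 36709 = (1/2 + 65399) + 36709 = 130799/2 + 36709 = 204217/2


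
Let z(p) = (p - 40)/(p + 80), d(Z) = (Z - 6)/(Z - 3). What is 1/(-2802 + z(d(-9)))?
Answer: -65/182161 ≈ -0.00035683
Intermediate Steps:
d(Z) = (-6 + Z)/(-3 + Z)
z(p) = (-40 + p)/(80 + p)
1/(-2802 + z(d(-9))) = 1/(-2802 + (-40 + (-6 - 9)/(-3 - 9))/(80 + (-6 - 9)/(-3 - 9))) = 1/(-2802 + (-40 - 15/(-12))/(80 - 15/(-12))) = 1/(-2802 + (-40 - 1/12*(-15))/(80 - 1/12*(-15))) = 1/(-2802 + (-40 + 5/4)/(80 + 5/4)) = 1/(-2802 - 155/4/(325/4)) = 1/(-2802 + (4/325)*(-155/4)) = 1/(-2802 - 31/65) = 1/(-182161/65) = -65/182161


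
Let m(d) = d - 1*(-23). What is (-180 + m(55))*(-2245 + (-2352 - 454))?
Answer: 515202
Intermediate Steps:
m(d) = 23 + d (m(d) = d + 23 = 23 + d)
(-180 + m(55))*(-2245 + (-2352 - 454)) = (-180 + (23 + 55))*(-2245 + (-2352 - 454)) = (-180 + 78)*(-2245 - 2806) = -102*(-5051) = 515202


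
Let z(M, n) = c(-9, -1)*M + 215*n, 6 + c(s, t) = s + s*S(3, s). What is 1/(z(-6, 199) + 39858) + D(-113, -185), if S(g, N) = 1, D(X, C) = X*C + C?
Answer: 1715346641/82787 ≈ 20720.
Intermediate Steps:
D(X, C) = C + C*X (D(X, C) = C*X + C = C + C*X)
c(s, t) = -6 + 2*s (c(s, t) = -6 + (s + s*1) = -6 + (s + s) = -6 + 2*s)
z(M, n) = -24*M + 215*n (z(M, n) = (-6 + 2*(-9))*M + 215*n = (-6 - 18)*M + 215*n = -24*M + 215*n)
1/(z(-6, 199) + 39858) + D(-113, -185) = 1/((-24*(-6) + 215*199) + 39858) - 185*(1 - 113) = 1/((144 + 42785) + 39858) - 185*(-112) = 1/(42929 + 39858) + 20720 = 1/82787 + 20720 = 1715346641/82787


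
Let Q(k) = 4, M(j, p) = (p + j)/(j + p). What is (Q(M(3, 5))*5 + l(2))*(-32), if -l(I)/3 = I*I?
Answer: -256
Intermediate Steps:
M(j, p) = 1 (M(j, p) = (j + p)/(j + p) = 1)
l(I) = -3*I² (l(I) = -3*I*I = -3*I²)
(Q(M(3, 5))*5 + l(2))*(-32) = (4*5 - 3*2²)*(-32) = (20 - 3*4)*(-32) = (20 - 12)*(-32) = 8*(-32) = -256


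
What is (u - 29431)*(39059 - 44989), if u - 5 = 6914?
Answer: 133496160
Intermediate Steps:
u = 6919 (u = 5 + 6914 = 6919)
(u - 29431)*(39059 - 44989) = (6919 - 29431)*(39059 - 44989) = -22512*(-5930) = 133496160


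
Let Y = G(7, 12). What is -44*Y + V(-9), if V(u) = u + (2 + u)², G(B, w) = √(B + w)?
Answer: 40 - 44*√19 ≈ -151.79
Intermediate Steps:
Y = √19 (Y = √(7 + 12) = √19 ≈ 4.3589)
-44*Y + V(-9) = -44*√19 + (-9 + (2 - 9)²) = -44*√19 + (-9 + (-7)²) = -44*√19 + (-9 + 49) = -44*√19 + 40 = 40 - 44*√19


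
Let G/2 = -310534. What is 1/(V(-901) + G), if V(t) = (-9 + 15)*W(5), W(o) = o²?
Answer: -1/620918 ≈ -1.6105e-6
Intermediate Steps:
G = -621068 (G = 2*(-310534) = -621068)
V(t) = 150 (V(t) = (-9 + 15)*5² = 6*25 = 150)
1/(V(-901) + G) = 1/(150 - 621068) = 1/(-620918) = -1/620918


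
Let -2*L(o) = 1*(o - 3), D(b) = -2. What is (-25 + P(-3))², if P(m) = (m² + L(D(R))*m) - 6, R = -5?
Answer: 3481/4 ≈ 870.25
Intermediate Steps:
L(o) = 3/2 - o/2 (L(o) = -(o - 3)/2 = -(-3 + o)/2 = 3/2 - o/2)
P(m) = -6 + m² + 5*m/2 (P(m) = (m² + (3/2 - ½*(-2))*m) - 6 = (m² + (3/2 + 1)*m) - 6 = (m² + 5*m/2) - 6 = -6 + m² + 5*m/2)
(-25 + P(-3))² = (-25 + (-6 + (-3)² + (5/2)*(-3)))² = (-25 + (-6 + 9 - 15/2))² = (-25 - 9/2)² = (-59/2)² = 3481/4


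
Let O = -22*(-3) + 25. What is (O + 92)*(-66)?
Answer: -12078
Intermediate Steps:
O = 91 (O = 66 + 25 = 91)
(O + 92)*(-66) = (91 + 92)*(-66) = 183*(-66) = -12078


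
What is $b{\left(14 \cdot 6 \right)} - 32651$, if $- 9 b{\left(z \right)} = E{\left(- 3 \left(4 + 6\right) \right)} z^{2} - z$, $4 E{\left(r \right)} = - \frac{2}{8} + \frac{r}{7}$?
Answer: $- \frac{95258}{3} \approx -31753.0$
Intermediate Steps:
$E{\left(r \right)} = - \frac{1}{16} + \frac{r}{28}$ ($E{\left(r \right)} = \frac{- \frac{2}{8} + \frac{r}{7}}{4} = \frac{\left(-2\right) \frac{1}{8} + r \frac{1}{7}}{4} = \frac{- \frac{1}{4} + \frac{r}{7}}{4} = - \frac{1}{16} + \frac{r}{28}$)
$b{\left(z \right)} = \frac{z}{9} + \frac{127 z^{2}}{1008}$ ($b{\left(z \right)} = - \frac{\left(- \frac{1}{16} + \frac{\left(-3\right) \left(4 + 6\right)}{28}\right) z^{2} - z}{9} = - \frac{\left(- \frac{1}{16} + \frac{\left(-3\right) 10}{28}\right) z^{2} - z}{9} = - \frac{\left(- \frac{1}{16} + \frac{1}{28} \left(-30\right)\right) z^{2} - z}{9} = - \frac{\left(- \frac{1}{16} - \frac{15}{14}\right) z^{2} - z}{9} = - \frac{- \frac{127 z^{2}}{112} - z}{9} = - \frac{- z - \frac{127 z^{2}}{112}}{9} = \frac{z}{9} + \frac{127 z^{2}}{1008}$)
$b{\left(14 \cdot 6 \right)} - 32651 = \frac{14 \cdot 6 \left(112 + 127 \cdot 14 \cdot 6\right)}{1008} - 32651 = \frac{1}{1008} \cdot 84 \left(112 + 127 \cdot 84\right) - 32651 = \frac{1}{1008} \cdot 84 \left(112 + 10668\right) - 32651 = \frac{1}{1008} \cdot 84 \cdot 10780 - 32651 = \frac{2695}{3} - 32651 = - \frac{95258}{3}$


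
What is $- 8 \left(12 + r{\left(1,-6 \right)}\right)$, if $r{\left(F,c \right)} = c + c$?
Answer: $0$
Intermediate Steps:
$r{\left(F,c \right)} = 2 c$
$- 8 \left(12 + r{\left(1,-6 \right)}\right) = - 8 \left(12 + 2 \left(-6\right)\right) = - 8 \left(12 - 12\right) = \left(-8\right) 0 = 0$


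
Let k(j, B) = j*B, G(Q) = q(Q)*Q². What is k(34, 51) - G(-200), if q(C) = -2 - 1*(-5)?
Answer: -118266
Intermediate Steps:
q(C) = 3 (q(C) = -2 + 5 = 3)
G(Q) = 3*Q²
k(j, B) = B*j
k(34, 51) - G(-200) = 51*34 - 3*(-200)² = 1734 - 3*40000 = 1734 - 1*120000 = 1734 - 120000 = -118266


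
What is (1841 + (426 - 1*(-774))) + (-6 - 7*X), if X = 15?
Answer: 2930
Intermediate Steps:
(1841 + (426 - 1*(-774))) + (-6 - 7*X) = (1841 + (426 - 1*(-774))) + (-6 - 7*15) = (1841 + (426 + 774)) + (-6 - 105) = (1841 + 1200) - 111 = 3041 - 111 = 2930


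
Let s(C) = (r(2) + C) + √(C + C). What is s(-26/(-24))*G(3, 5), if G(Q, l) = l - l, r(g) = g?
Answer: 0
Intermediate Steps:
G(Q, l) = 0
s(C) = 2 + C + √2*√C (s(C) = (2 + C) + √(C + C) = (2 + C) + √(2*C) = (2 + C) + √2*√C = 2 + C + √2*√C)
s(-26/(-24))*G(3, 5) = (2 - 26/(-24) + √2*√(-26/(-24)))*0 = (2 - 26*(-1/24) + √2*√(-26*(-1/24)))*0 = (2 + 13/12 + √2*√(13/12))*0 = (2 + 13/12 + √2*(√39/6))*0 = (2 + 13/12 + √78/6)*0 = (37/12 + √78/6)*0 = 0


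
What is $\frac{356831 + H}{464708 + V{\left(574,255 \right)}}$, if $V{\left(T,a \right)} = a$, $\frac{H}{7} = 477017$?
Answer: $\frac{3695950}{464963} \approx 7.9489$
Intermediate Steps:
$H = 3339119$ ($H = 7 \cdot 477017 = 3339119$)
$\frac{356831 + H}{464708 + V{\left(574,255 \right)}} = \frac{356831 + 3339119}{464708 + 255} = \frac{3695950}{464963}$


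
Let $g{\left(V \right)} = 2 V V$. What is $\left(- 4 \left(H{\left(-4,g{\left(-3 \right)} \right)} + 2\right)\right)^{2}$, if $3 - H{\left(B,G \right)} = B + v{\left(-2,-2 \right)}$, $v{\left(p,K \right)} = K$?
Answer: $1936$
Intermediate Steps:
$g{\left(V \right)} = 2 V^{2}$
$H{\left(B,G \right)} = 5 - B$ ($H{\left(B,G \right)} = 3 - \left(B - 2\right) = 3 - \left(-2 + B\right) = 5 - B$)
$\left(- 4 \left(H{\left(-4,g{\left(-3 \right)} \right)} + 2\right)\right)^{2} = \left(- 4 \left(\left(5 - -4\right) + 2\right)\right)^{2} = \left(- 4 \left(\left(5 + 4\right) + 2\right)\right)^{2} = \left(- 4 \left(9 + 2\right)\right)^{2} = \left(\left(-4\right) 11\right)^{2} = \left(-44\right)^{2} = 1936$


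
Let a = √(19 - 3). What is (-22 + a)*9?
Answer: -162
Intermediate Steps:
a = 4 (a = √16 = 4)
(-22 + a)*9 = (-22 + 4)*9 = -18*9 = -162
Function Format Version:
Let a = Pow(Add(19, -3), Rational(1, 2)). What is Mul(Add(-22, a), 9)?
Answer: -162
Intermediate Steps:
a = 4 (a = Pow(16, Rational(1, 2)) = 4)
Mul(Add(-22, a), 9) = Mul(Add(-22, 4), 9) = Mul(-18, 9) = -162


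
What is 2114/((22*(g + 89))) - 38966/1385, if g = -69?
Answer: -284343/12188 ≈ -23.330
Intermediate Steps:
2114/((22*(g + 89))) - 38966/1385 = 2114/((22*(-69 + 89))) - 38966/1385 = 2114/((22*20)) - 38966*1/1385 = 2114/440 - 38966/1385 = 2114*(1/440) - 38966/1385 = 1057/220 - 38966/1385 = -284343/12188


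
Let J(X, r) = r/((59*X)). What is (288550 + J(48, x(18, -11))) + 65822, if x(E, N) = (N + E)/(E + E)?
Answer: 36128934151/101952 ≈ 3.5437e+5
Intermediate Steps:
x(E, N) = (E + N)/(2*E) (x(E, N) = (E + N)/((2*E)) = (E + N)*(1/(2*E)) = (E + N)/(2*E))
J(X, r) = r/(59*X) (J(X, r) = r*(1/(59*X)) = r/(59*X))
(288550 + J(48, x(18, -11))) + 65822 = (288550 + (1/59)*((1/2)*(18 - 11)/18)/48) + 65822 = (288550 + (1/59)*((1/2)*(1/18)*7)*(1/48)) + 65822 = (288550 + (1/59)*(7/36)*(1/48)) + 65822 = (288550 + 7/101952) + 65822 = 29418249607/101952 + 65822 = 36128934151/101952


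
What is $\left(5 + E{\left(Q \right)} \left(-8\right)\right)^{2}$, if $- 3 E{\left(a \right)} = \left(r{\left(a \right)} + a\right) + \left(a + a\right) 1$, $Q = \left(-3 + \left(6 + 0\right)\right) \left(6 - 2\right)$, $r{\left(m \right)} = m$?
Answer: $17689$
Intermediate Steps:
$Q = 12$ ($Q = \left(-3 + 6\right) 4 = 3 \cdot 4 = 12$)
$E{\left(a \right)} = - \frac{4 a}{3}$ ($E{\left(a \right)} = - \frac{\left(a + a\right) + \left(a + a\right) 1}{3} = - \frac{2 a + 2 a 1}{3} = - \frac{2 a + 2 a}{3} = - \frac{4 a}{3}$)
$\left(5 + E{\left(Q \right)} \left(-8\right)\right)^{2} = \left(5 + \left(- \frac{4}{3}\right) 12 \left(-8\right)\right)^{2} = \left(5 - -128\right)^{2} = \left(5 + 128\right)^{2} = 133^{2} = 17689$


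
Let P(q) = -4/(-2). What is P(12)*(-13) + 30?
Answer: 4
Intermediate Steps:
P(q) = 2 (P(q) = -4*(-½) = 2)
P(12)*(-13) + 30 = 2*(-13) + 30 = -26 + 30 = 4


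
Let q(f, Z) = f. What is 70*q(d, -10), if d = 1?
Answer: 70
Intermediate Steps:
70*q(d, -10) = 70*1 = 70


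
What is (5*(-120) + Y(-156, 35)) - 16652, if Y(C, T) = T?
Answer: -17217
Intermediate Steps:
(5*(-120) + Y(-156, 35)) - 16652 = (5*(-120) + 35) - 16652 = (-600 + 35) - 16652 = -565 - 16652 = -17217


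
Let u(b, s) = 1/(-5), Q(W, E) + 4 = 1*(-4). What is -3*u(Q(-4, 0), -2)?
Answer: 3/5 ≈ 0.60000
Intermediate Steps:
Q(W, E) = -8 (Q(W, E) = -4 + 1*(-4) = -4 - 4 = -8)
u(b, s) = -1/5
-3*u(Q(-4, 0), -2) = -3*(-1/5) = 3/5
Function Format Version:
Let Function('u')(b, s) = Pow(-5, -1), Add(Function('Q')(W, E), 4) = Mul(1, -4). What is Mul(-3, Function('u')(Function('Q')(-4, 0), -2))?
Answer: Rational(3, 5) ≈ 0.60000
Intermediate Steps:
Function('Q')(W, E) = -8 (Function('Q')(W, E) = Add(-4, Mul(1, -4)) = Add(-4, -4) = -8)
Function('u')(b, s) = Rational(-1, 5)
Mul(-3, Function('u')(Function('Q')(-4, 0), -2)) = Mul(-3, Rational(-1, 5)) = Rational(3, 5)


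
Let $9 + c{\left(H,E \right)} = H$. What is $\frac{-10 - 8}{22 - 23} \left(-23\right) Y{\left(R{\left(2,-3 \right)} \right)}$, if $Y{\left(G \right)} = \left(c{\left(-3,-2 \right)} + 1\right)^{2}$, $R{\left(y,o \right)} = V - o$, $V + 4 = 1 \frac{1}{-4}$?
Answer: $-50094$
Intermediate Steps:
$V = - \frac{17}{4}$ ($V = -4 + 1 \frac{1}{-4} = -4 + 1 \left(- \frac{1}{4}\right) = -4 - \frac{1}{4} = - \frac{17}{4} \approx -4.25$)
$c{\left(H,E \right)} = -9 + H$
$R{\left(y,o \right)} = - \frac{17}{4} - o$
$Y{\left(G \right)} = 121$ ($Y{\left(G \right)} = \left(\left(-9 - 3\right) + 1\right)^{2} = \left(-12 + 1\right)^{2} = \left(-11\right)^{2} = 121$)
$\frac{-10 - 8}{22 - 23} \left(-23\right) Y{\left(R{\left(2,-3 \right)} \right)} = \frac{-10 - 8}{22 - 23} \left(-23\right) 121 = - \frac{18}{-1} \left(-23\right) 121 = \left(-18\right) \left(-1\right) \left(-23\right) 121 = 18 \left(-23\right) 121 = \left(-414\right) 121 = -50094$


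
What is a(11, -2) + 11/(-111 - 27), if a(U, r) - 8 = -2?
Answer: 817/138 ≈ 5.9203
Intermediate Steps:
a(U, r) = 6 (a(U, r) = 8 - 2 = 6)
a(11, -2) + 11/(-111 - 27) = 6 + 11/(-111 - 27) = 6 + 11/(-138) = 6 + 11*(-1/138) = 6 - 11/138 = 817/138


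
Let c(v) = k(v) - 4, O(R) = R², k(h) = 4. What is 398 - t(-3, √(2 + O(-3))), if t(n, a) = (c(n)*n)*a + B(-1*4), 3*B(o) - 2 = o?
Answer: 1196/3 ≈ 398.67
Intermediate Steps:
B(o) = ⅔ + o/3
c(v) = 0 (c(v) = 4 - 4 = 0)
t(n, a) = -⅔ (t(n, a) = (0*n)*a + (⅔ + (-1*4)/3) = 0*a + (⅔ + (⅓)*(-4)) = 0 + (⅔ - 4/3) = 0 - ⅔ = -⅔)
398 - t(-3, √(2 + O(-3))) = 398 - 1*(-⅔) = 398 + ⅔ = 1196/3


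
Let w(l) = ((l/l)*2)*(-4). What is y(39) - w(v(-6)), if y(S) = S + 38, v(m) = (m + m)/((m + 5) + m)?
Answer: 85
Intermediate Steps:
v(m) = 2*m/(5 + 2*m) (v(m) = (2*m)/((5 + m) + m) = (2*m)/(5 + 2*m) = 2*m/(5 + 2*m))
w(l) = -8 (w(l) = (1*2)*(-4) = 2*(-4) = -8)
y(S) = 38 + S
y(39) - w(v(-6)) = (38 + 39) - 1*(-8) = 77 + 8 = 85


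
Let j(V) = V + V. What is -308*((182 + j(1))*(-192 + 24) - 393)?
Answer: 9641940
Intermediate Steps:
j(V) = 2*V
-308*((182 + j(1))*(-192 + 24) - 393) = -308*((182 + 2*1)*(-192 + 24) - 393) = -308*((182 + 2)*(-168) - 393) = -308*(184*(-168) - 393) = -308*(-30912 - 393) = -308*(-31305) = 9641940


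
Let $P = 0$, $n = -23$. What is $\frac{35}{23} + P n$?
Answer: $\frac{35}{23} \approx 1.5217$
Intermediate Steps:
$\frac{35}{23} + P n = \frac{35}{23} + 0 \left(-23\right) = 35 \cdot \frac{1}{23} + 0 = \frac{35}{23} + 0 = \frac{35}{23}$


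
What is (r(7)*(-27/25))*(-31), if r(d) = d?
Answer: 5859/25 ≈ 234.36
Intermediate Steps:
(r(7)*(-27/25))*(-31) = (7*(-27/25))*(-31) = -189/25*(-31) = 5859/25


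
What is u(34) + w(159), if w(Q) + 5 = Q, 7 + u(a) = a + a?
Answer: 215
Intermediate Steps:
u(a) = -7 + 2*a (u(a) = -7 + (a + a) = -7 + 2*a)
w(Q) = -5 + Q
u(34) + w(159) = (-7 + 2*34) + (-5 + 159) = (-7 + 68) + 154 = 61 + 154 = 215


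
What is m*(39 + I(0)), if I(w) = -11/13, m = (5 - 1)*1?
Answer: 1984/13 ≈ 152.62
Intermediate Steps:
m = 4 (m = 4*1 = 4)
I(w) = -11/13 (I(w) = -11*1/13 = -11/13)
m*(39 + I(0)) = 4*(39 - 11/13) = 4*(496/13) = 1984/13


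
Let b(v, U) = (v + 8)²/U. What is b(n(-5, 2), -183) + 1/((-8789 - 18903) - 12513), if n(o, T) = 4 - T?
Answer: -4020683/7357515 ≈ -0.54647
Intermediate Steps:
b(v, U) = (8 + v)²/U
b(n(-5, 2), -183) + 1/((-8789 - 18903) - 12513) = (8 + (4 - 1*2))²/(-183) + 1/((-8789 - 18903) - 12513) = -(8 + (4 - 2))²/183 + 1/(-27692 - 12513) = -(8 + 2)²/183 + 1/(-40205) = -1/183*10² - 1/40205 = -1/183*100 - 1/40205 = -100/183 - 1/40205 = -4020683/7357515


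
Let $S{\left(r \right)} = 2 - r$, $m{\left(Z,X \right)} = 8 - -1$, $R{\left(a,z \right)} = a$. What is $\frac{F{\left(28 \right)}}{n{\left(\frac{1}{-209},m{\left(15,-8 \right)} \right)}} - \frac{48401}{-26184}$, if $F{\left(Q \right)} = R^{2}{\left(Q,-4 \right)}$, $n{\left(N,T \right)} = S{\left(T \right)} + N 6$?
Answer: $- \frac{4219304435}{38464296} \approx -109.69$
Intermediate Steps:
$m{\left(Z,X \right)} = 9$ ($m{\left(Z,X \right)} = 8 + 1 = 9$)
$n{\left(N,T \right)} = 2 - T + 6 N$ ($n{\left(N,T \right)} = \left(2 - T\right) + N 6 = \left(2 - T\right) + 6 N = 2 - T + 6 N$)
$F{\left(Q \right)} = Q^{2}$
$\frac{F{\left(28 \right)}}{n{\left(\frac{1}{-209},m{\left(15,-8 \right)} \right)}} - \frac{48401}{-26184} = \frac{28^{2}}{2 - 9 + \frac{6}{-209}} - \frac{48401}{-26184} = \frac{784}{2 - 9 + 6 \left(- \frac{1}{209}\right)} - - \frac{48401}{26184} = \frac{784}{2 - 9 - \frac{6}{209}} + \frac{48401}{26184} = \frac{784}{- \frac{1469}{209}} + \frac{48401}{26184} = 784 \left(- \frac{209}{1469}\right) + \frac{48401}{26184} = - \frac{163856}{1469} + \frac{48401}{26184} = - \frac{4219304435}{38464296}$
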